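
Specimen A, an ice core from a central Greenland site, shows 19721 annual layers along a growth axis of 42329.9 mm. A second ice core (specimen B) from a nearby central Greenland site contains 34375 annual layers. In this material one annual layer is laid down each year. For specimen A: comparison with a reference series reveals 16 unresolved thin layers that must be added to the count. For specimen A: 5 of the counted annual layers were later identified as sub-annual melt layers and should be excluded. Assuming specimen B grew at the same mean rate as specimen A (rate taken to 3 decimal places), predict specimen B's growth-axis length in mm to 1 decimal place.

Specimen A: adjusted count: 19721 − 5 + 16 = 19732 annual layers.
A: Extension rate ≈ 42329.9 / 19732 = 2.145 mm/yr.
Length of B = 2.145 × 34375 = 73734.4 mm.

73734.4 mm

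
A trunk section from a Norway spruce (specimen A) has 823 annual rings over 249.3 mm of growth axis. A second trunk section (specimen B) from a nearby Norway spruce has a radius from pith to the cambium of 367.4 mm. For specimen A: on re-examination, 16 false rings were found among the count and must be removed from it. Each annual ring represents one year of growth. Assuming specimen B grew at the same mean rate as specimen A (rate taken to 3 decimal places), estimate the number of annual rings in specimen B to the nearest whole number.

1189 annual rings

Specimen A: adjusted count: 823 − 16 = 807 annual rings.
A: Mean rate = 249.3 mm / 807 years ≈ 0.309 mm/year.
Specimen B: 367.4 mm / 0.309 mm per year = 1189.00 years ≈ 1189 annual rings.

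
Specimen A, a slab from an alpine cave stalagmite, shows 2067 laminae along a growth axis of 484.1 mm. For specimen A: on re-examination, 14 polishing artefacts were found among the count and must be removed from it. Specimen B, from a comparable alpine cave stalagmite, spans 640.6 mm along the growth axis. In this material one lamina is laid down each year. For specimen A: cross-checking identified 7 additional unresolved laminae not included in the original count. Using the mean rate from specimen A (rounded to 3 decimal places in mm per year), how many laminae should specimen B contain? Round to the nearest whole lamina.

Specimen A: true lamina count = 2067 − 14 + 7 = 2060.
A: 484.1 mm over 2060 years gives 484.1 / 2060 ≈ 0.235 mm/year.
Specimen B: 640.6 mm / 0.235 mm per year = 2725.96 years ≈ 2726 laminae.

2726 laminae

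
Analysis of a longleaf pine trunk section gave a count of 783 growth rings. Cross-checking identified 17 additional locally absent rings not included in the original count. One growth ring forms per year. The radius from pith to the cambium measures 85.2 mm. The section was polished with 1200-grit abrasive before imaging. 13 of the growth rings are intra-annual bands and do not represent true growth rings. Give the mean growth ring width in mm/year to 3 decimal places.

0.108 mm/year

Adjusted count: 783 − 13 + 17 = 787 growth rings.
Extension rate ≈ 85.2 / 787 = 0.108 mm/year.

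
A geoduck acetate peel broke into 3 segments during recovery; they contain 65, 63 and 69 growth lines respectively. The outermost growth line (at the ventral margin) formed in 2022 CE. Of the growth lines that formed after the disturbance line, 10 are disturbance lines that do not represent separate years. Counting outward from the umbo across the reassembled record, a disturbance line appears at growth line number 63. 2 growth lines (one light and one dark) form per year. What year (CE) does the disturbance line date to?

Total growth lines = 65 + 63 + 69 = 197.
The disturbance line sits at growth line 63 from the umbo, so 197 − 63 = 134 growth lines formed after it.
Removing the 10 false growth lines leaves 134 − 10 = 124 true growth lines beyond the disturbance line.
Dividing by 2 growth lines per year: 124 / 2 = 62 years.
Counting back 62 years from 2022 CE places the disturbance line in 2022 − 62 = 1960 CE.

1960 CE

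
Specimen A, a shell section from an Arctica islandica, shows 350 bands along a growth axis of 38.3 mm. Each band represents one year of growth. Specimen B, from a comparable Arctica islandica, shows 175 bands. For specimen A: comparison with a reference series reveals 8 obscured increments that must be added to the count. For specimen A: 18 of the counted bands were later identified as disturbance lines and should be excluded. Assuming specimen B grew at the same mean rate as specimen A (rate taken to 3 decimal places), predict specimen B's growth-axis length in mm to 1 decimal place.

19.8 mm

Specimen A: correcting the raw count gives 350 − 18 + 8 = 340 true bands.
A: Extension rate ≈ 38.3 / 340 = 0.113 mm per year.
Length of B = 0.113 × 175 = 19.8 mm.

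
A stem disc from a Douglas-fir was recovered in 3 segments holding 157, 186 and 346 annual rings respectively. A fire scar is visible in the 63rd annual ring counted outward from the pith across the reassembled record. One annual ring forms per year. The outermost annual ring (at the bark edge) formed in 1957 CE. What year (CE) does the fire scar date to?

1331 CE

Total annual rings = 157 + 186 + 346 = 689.
689 − 63 = 626 annual rings lie beyond the fire scar toward the bark edge.
The annual ring at the bark edge is 1957 CE, so the fire scar dates to 1957 − 626 = 1331 CE.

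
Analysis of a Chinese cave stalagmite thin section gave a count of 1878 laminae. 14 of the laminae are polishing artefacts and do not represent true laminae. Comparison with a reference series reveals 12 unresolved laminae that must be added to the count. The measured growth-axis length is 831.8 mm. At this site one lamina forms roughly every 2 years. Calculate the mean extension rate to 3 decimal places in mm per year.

0.222 mm per year

True lamina count = 1878 − 14 + 12 = 1876.
1876 laminae at 2 years each span 1876 × 2 = 3752 years.
831.8 mm over 3752 years gives 831.8 / 3752 ≈ 0.222 mm per year.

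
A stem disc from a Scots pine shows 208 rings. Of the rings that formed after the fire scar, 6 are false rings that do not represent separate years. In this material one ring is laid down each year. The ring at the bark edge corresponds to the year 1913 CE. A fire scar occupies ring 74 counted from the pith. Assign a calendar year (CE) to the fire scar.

1785 CE

208 − 74 = 134 rings lie beyond the fire scar toward the bark edge.
Removing the 6 false rings leaves 134 − 6 = 128 true rings beyond the fire scar.
1913 − 128 = 1785 CE.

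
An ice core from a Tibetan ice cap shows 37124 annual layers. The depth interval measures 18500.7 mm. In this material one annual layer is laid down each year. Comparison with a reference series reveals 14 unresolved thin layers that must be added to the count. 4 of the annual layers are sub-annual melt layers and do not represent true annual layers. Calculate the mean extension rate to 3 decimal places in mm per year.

Adjusted count: 37124 − 4 + 14 = 37134 annual layers.
Mean rate = 18500.7 mm / 37134 years ≈ 0.498 mm per year.

0.498 mm per year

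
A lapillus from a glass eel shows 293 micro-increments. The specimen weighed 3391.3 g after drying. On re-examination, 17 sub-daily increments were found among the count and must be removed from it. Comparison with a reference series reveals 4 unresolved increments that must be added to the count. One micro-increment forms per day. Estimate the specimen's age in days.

280 days

True micro-increment count = 293 − 17 + 4 = 280.
With a one-to-one micro-increment periodicity this is 280 days.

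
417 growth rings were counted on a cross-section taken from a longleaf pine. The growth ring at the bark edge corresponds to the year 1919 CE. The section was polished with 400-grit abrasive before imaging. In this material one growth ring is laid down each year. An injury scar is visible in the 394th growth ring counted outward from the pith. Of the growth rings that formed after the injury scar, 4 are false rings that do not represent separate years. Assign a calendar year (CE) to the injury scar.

1900 CE

Between growth ring 394 and the bark edge there are 417 − 394 = 23 growth rings.
23 − 4 false = 19 true growth rings after the injury scar.
The growth ring at the bark edge is 1919 CE, so the injury scar dates to 1919 − 19 = 1900 CE.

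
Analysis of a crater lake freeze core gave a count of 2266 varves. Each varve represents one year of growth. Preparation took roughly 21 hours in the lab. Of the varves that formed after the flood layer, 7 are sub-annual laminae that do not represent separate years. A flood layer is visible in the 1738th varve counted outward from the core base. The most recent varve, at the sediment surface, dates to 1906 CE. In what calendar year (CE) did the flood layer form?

2266 − 1738 = 528 varves lie beyond the flood layer toward the sediment surface.
Excluding 7 false varves: 528 − 7 = 521.
1906 − 521 = 1385 CE.

1385 CE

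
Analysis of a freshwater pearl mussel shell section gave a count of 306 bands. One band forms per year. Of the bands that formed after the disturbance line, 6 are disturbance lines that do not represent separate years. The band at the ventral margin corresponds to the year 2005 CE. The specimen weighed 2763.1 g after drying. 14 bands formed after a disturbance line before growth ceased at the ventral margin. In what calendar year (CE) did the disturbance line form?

14 bands formed after the disturbance line.
Excluding 6 false bands: 14 − 6 = 8.
2005 − 8 = 1997 CE.

1997 CE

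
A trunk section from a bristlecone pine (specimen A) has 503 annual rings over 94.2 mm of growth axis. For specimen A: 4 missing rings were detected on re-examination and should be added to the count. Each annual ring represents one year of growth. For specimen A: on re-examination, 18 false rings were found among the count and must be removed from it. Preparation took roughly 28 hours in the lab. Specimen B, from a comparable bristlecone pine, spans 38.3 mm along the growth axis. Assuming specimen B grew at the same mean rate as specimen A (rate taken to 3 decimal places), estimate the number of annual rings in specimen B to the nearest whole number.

Specimen A: after corrections the count is 503 − 18 + 4 = 489 annual rings.
A: Extension rate ≈ 94.2 / 489 = 0.193 mm per year.
For B, 38.3 / 0.193 = 198.45 years ≈ 198 annual rings.

198 annual rings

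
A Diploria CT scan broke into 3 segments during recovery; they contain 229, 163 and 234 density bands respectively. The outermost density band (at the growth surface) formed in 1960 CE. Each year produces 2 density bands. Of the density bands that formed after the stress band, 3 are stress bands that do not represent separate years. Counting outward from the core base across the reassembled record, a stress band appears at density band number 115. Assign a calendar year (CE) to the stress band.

Total density bands = 229 + 163 + 234 = 626.
626 − 115 = 511 density bands lie beyond the stress band toward the growth surface.
Removing the 3 false density bands leaves 511 − 3 = 508 true density bands beyond the stress band.
508 density bands at 2 per year is 508 / 2 = 254 years.
Counting back 254 years from 1960 CE places the stress band in 1960 − 254 = 1706 CE.

1706 CE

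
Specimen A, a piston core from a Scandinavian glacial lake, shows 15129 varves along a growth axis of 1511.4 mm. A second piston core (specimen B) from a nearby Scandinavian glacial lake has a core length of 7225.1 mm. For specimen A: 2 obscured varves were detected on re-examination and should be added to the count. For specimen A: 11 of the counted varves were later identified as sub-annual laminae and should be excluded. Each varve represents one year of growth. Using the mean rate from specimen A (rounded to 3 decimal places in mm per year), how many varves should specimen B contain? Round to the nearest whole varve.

Specimen A: adjusted count: 15129 − 11 + 2 = 15120 varves.
A: Mean rate = 1511.4 mm / 15120 years ≈ 0.100 mm per year.
For B, 7225.1 / 0.100 = 72251.00 years ≈ 72251 varves.

72251 varves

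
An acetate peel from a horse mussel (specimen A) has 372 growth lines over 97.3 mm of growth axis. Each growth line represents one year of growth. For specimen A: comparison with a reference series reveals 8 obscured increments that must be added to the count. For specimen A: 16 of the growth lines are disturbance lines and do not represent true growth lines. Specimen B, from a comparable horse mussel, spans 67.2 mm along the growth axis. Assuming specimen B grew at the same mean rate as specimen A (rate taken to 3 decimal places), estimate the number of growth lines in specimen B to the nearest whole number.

252 growth lines

Specimen A: after corrections the count is 372 − 16 + 8 = 364 growth lines.
A: 97.3 mm over 364 years gives 97.3 / 364 ≈ 0.267 mm/year.
Specimen B: 67.2 mm / 0.267 mm per year = 251.69 years ≈ 252 growth lines.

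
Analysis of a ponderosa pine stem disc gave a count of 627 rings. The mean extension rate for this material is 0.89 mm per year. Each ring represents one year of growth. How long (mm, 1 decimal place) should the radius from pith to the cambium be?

The record spans 627 years at 0.89 mm per year.
Length ≈ 0.89 × 627 = 558.0 mm.

558.0 mm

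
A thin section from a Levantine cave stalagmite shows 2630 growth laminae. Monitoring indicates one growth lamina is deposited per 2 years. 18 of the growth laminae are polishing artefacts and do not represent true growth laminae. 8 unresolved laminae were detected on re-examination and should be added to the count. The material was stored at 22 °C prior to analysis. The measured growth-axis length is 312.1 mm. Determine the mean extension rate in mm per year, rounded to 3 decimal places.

Correcting the raw count gives 2630 − 18 + 8 = 2620 true growth laminae.
At 2 years per growth lamina, 2620 × 2 = 5240 years.
312.1 mm over 5240 years gives 312.1 / 5240 ≈ 0.060 mm per year.

0.060 mm per year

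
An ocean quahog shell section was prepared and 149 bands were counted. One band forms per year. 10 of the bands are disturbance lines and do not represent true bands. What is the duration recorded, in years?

True band count = 149 − 10 = 139.
With a one-to-one band periodicity this is 139 years.

139 yr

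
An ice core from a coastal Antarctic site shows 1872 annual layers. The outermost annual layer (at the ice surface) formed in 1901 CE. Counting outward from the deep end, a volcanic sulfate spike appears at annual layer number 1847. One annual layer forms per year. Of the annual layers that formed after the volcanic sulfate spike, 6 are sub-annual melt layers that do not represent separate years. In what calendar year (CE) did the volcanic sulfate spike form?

1882 CE

The volcanic sulfate spike sits at annual layer 1847 from the deep end, so 1872 − 1847 = 25 annual layers formed after it.
25 − 6 false = 19 true annual layers after the volcanic sulfate spike.
The annual layer at the ice surface is 1901 CE, so the volcanic sulfate spike dates to 1901 − 19 = 1882 CE.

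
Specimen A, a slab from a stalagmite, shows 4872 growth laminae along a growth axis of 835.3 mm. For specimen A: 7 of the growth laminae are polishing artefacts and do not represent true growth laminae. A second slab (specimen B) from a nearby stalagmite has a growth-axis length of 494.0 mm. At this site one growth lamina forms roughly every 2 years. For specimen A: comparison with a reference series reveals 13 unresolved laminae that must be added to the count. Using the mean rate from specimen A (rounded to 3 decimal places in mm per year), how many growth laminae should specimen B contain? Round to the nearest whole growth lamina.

2872 growth laminae

Specimen A: adjusted count: 4872 − 7 + 13 = 4878 growth laminae.
Specimen A: multiplying by 2 years per growth lamina: 4878 × 2 = 9756 years.
A: 835.3 mm over 9756 years gives 835.3 / 9756 ≈ 0.086 mm/yr.
B spans 494.0 / 0.086 = 5744.19 years; at 2 years per growth lamina that is 5744.19 / 2 ≈ 2872 growth laminae.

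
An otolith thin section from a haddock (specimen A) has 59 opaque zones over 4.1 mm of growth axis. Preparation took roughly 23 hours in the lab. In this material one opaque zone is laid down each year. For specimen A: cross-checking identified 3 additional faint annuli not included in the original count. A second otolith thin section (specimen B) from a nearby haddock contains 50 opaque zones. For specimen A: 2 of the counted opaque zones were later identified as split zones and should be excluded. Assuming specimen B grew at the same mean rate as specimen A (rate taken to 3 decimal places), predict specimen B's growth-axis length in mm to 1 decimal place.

3.4 mm

Specimen A: after corrections the count is 59 − 2 + 3 = 60 opaque zones.
A: Extension rate ≈ 4.1 / 60 = 0.068 mm per year.
B's length ≈ 0.068 × 50 = 3.4 mm.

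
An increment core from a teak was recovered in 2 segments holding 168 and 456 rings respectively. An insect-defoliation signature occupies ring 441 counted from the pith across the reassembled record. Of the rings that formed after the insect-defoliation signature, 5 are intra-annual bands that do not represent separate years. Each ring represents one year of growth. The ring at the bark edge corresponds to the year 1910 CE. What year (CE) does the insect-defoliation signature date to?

Total rings = 168 + 456 = 624.
Between ring 441 and the bark edge there are 624 − 441 = 183 rings.
Removing the 5 false rings leaves 183 − 5 = 178 true rings beyond the insect-defoliation signature.
Counting back 178 years from 1910 CE places the insect-defoliation signature in 1910 − 178 = 1732 CE.

1732 CE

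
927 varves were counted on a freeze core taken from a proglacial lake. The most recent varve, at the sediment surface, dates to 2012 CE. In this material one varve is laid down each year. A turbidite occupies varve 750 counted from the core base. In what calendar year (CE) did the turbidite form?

Between varve 750 and the sediment surface there are 927 − 750 = 177 varves.
Counting back 177 years from 2012 CE places the turbidite in 2012 − 177 = 1835 CE.

1835 CE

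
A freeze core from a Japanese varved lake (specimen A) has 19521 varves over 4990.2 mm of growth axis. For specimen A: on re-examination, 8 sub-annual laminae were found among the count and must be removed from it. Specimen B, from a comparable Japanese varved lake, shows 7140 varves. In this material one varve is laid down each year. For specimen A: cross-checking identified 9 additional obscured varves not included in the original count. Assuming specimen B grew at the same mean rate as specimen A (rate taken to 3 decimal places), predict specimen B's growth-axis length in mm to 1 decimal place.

1827.8 mm

Specimen A: correcting the raw count gives 19521 − 8 + 9 = 19522 true varves.
A: Mean rate = 4990.2 mm / 19522 years ≈ 0.256 mm per year.
Length of B = 0.256 × 7140 = 1827.8 mm.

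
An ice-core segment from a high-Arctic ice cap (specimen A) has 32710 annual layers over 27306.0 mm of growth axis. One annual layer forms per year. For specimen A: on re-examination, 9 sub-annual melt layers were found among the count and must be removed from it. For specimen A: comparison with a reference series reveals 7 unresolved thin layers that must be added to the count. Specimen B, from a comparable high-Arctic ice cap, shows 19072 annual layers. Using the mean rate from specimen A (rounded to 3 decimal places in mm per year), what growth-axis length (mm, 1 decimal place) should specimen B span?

15925.1 mm

Specimen A: correcting the raw count gives 32710 − 9 + 7 = 32708 true annual layers.
A: 27306.0 mm over 32708 years gives 27306.0 / 32708 ≈ 0.835 mm/yr.
Length of B = 0.835 × 19072 = 15925.1 mm.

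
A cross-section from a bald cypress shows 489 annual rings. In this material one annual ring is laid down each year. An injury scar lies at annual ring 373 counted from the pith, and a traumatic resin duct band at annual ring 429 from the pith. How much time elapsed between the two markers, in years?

Separation: 429 − 373 = 56 annual rings.
At one annual ring per year, 56 years elapsed between them.

56 years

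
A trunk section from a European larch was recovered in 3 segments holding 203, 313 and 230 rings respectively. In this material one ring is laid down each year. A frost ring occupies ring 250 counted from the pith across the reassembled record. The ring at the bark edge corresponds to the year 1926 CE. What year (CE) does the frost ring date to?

1430 CE

Total rings = 203 + 313 + 230 = 746.
The frost ring sits at ring 250 from the pith, so 746 − 250 = 496 rings formed after it.
1926 − 496 = 1430 CE.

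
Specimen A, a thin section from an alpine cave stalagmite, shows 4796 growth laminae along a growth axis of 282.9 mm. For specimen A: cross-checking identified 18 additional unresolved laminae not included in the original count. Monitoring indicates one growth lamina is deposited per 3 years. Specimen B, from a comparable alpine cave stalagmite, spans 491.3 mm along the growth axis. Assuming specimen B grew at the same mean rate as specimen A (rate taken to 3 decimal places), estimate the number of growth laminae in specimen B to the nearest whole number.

Specimen A: correcting the raw count gives 4796 + 18 = 4814 true growth laminae.
Specimen A: 4814 growth laminae at 3 years each span 4814 × 3 = 14442 years.
A: Extension rate ≈ 282.9 / 14442 = 0.020 mm/year.
Specimen B: 491.3 mm / 0.020 mm per year = 24565.00 years; at 3 years per growth lamina that is 24565.00 / 3 ≈ 8188 growth laminae.

8188 growth laminae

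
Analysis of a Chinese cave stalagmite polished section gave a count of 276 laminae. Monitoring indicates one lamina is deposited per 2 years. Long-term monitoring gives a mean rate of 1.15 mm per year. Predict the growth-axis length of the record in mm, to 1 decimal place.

634.8 mm

276 laminae at 2 years each span 276 × 2 = 552 years.
Length ≈ 1.15 × 552 = 634.8 mm.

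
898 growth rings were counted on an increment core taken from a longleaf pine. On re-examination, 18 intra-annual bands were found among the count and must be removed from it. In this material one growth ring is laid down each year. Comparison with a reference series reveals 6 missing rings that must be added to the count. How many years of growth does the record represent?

Adjusted count: 898 − 18 + 6 = 886 growth rings.
One growth ring per year makes the duration 886 years.

886 yr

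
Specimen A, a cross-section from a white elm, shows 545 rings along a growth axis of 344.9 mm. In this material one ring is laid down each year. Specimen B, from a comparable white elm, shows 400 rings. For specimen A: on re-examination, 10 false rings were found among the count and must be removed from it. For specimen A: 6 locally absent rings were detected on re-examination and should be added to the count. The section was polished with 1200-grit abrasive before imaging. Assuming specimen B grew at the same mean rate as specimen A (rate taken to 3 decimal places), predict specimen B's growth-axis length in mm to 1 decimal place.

Specimen A: true ring count = 545 − 10 + 6 = 541.
A: 344.9 mm over 541 years gives 344.9 / 541 ≈ 0.638 mm/yr.
For B, 0.638 mm/year × 400 years = 255.2 mm.

255.2 mm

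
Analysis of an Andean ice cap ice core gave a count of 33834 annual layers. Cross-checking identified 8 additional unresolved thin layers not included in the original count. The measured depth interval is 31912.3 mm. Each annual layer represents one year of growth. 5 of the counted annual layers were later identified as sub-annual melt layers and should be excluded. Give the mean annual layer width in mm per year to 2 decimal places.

0.94 mm per year

Correcting the raw count gives 33834 − 5 + 8 = 33837 true annual layers.
Mean rate = 31912.3 mm / 33837 years ≈ 0.94 mm per year.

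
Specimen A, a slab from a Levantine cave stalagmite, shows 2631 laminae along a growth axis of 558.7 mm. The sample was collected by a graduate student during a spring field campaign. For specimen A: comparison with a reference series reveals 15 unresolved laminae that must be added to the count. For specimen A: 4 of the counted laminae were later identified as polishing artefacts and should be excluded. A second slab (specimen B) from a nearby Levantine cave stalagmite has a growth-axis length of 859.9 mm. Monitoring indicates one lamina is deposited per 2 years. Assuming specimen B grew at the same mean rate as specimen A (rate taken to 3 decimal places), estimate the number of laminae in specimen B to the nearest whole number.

4056 laminae

Specimen A: adjusted count: 2631 − 4 + 15 = 2642 laminae.
Specimen A: at 2 years per lamina, 2642 × 2 = 5284 years.
A: 558.7 mm over 5284 years gives 558.7 / 5284 ≈ 0.106 mm per year.
For B, 859.9 / 0.106 = 8112.26 years; at 2 years per lamina that is 8112.26 / 2 ≈ 4056 laminae.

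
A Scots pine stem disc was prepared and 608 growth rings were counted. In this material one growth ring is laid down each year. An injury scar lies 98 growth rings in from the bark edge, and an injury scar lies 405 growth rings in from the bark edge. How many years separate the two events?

307 years

405 − 98 = 307 growth rings lie between the two events.
At one growth ring per year, 307 years elapsed between them.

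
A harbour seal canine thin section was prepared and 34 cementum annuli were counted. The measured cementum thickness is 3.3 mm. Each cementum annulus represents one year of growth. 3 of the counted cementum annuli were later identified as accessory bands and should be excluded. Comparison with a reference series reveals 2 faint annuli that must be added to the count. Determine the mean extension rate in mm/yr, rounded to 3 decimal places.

After corrections the count is 34 − 3 + 2 = 33 cementum annuli.
Mean rate = 3.3 mm / 33 years ≈ 0.100 mm/yr.

0.100 mm/yr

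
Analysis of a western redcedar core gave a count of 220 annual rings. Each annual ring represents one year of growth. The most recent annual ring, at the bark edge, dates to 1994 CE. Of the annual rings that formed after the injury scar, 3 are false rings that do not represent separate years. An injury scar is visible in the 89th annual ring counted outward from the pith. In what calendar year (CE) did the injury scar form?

1866 CE

The injury scar sits at annual ring 89 from the pith, so 220 − 89 = 131 annual rings formed after it.
Removing the 3 false annual rings leaves 131 − 3 = 128 true annual rings beyond the injury scar.
1994 − 128 = 1866 CE.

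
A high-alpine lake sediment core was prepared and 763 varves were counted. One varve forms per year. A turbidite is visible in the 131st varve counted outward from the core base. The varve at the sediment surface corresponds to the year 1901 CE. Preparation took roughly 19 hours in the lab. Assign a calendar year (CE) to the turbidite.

1269 CE

The turbidite sits at varve 131 from the core base, so 763 − 131 = 632 varves formed after it.
The varve at the sediment surface is 1901 CE, so the turbidite dates to 1901 − 632 = 1269 CE.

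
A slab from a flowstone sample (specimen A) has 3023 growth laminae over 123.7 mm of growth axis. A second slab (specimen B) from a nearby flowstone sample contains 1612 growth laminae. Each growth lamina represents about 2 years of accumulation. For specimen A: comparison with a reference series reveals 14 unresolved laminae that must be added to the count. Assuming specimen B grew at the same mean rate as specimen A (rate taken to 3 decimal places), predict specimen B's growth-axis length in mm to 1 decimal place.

Specimen A: true growth lamina count = 3023 + 14 = 3037.
Specimen A: 3037 growth laminae at 2 years each span 3037 × 2 = 6074 years.
A: Mean rate = 123.7 mm / 6074 years ≈ 0.020 mm/yr.
Specimen B: multiplying by 2 years per growth lamina: 1612 × 2 = 3224 years. Length of B = 0.020 × 3224 = 64.5 mm.

64.5 mm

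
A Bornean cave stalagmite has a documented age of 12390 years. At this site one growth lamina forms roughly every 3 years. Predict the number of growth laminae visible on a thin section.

4130 growth laminae

At 3 years per growth lamina, 12390 / 3 = 4130 growth laminae are expected.
So 4130 growth laminae should be present.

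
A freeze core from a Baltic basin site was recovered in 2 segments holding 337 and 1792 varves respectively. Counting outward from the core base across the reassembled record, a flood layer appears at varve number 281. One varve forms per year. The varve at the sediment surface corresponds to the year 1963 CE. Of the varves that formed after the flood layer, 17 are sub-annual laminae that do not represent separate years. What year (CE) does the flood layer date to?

132 CE

Total varves = 337 + 1792 = 2129.
Between varve 281 and the sediment surface there are 2129 − 281 = 1848 varves.
1848 − 17 false = 1831 true varves after the flood layer.
Counting back 1831 years from 1963 CE places the flood layer in 1963 − 1831 = 132 CE.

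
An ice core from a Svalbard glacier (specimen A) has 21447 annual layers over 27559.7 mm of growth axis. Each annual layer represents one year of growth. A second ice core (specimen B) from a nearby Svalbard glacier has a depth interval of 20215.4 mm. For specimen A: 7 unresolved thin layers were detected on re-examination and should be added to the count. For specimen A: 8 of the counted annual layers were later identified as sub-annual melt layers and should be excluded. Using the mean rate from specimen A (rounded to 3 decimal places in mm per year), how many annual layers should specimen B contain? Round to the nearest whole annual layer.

Specimen A: after corrections the count is 21447 − 8 + 7 = 21446 annual layers.
A: Mean rate = 27559.7 mm / 21446 years ≈ 1.285 mm/year.
For B, 20215.4 / 1.285 = 15731.83 years ≈ 15732 annual layers.

15732 annual layers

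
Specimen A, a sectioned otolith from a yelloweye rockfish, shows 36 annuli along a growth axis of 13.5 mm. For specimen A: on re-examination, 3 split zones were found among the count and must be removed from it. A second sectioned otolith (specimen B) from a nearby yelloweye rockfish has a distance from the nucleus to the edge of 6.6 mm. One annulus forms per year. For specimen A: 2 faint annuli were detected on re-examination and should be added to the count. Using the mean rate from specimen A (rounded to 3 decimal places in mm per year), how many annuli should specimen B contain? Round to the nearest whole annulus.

17 annuli

Specimen A: adjusted count: 36 − 3 + 2 = 35 annuli.
A: 13.5 mm over 35 years gives 13.5 / 35 ≈ 0.386 mm per year.
For B, 6.6 / 0.386 = 17.10 years ≈ 17 annuli.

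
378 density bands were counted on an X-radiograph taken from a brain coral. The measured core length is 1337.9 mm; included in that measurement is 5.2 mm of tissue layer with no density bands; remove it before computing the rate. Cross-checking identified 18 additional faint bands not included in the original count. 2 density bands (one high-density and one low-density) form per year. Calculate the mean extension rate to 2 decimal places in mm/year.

After corrections the count is 378 + 18 = 396 density bands.
With 2 density bands per year, 396 / 2 = 198 years.
Removing the 5.2 mm offcut leaves 1337.9 − 5.2 = 1332.7 mm.
Extension rate ≈ 1332.7 / 198 = 6.73 mm/year.

6.73 mm/year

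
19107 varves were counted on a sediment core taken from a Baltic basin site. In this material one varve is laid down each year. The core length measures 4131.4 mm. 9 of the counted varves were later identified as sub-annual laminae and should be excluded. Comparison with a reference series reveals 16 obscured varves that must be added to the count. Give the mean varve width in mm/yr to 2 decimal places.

Adjusted count: 19107 − 9 + 16 = 19114 varves.
Mean rate = 4131.4 mm / 19114 years ≈ 0.22 mm/yr.

0.22 mm/yr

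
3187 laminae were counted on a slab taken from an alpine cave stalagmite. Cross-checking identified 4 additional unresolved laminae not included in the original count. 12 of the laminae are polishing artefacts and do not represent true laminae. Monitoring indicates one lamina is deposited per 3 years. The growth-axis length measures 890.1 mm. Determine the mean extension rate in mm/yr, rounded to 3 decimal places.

0.093 mm/yr

Adjusted count: 3187 − 12 + 4 = 3179 laminae.
3179 laminae at 3 years each span 3179 × 3 = 9537 years.
Mean rate = 890.1 mm / 9537 years ≈ 0.093 mm/yr.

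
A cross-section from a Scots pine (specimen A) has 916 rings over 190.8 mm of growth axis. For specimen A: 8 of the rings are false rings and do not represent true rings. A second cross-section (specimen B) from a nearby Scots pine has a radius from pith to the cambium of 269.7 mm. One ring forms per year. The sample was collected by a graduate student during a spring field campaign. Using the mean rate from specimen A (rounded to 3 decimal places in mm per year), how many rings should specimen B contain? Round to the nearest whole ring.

1284 rings

Specimen A: correcting the raw count gives 916 − 8 = 908 true rings.
A: Mean rate = 190.8 mm / 908 years ≈ 0.210 mm/yr.
B spans 269.7 / 0.210 = 1284.29 years ≈ 1284 rings.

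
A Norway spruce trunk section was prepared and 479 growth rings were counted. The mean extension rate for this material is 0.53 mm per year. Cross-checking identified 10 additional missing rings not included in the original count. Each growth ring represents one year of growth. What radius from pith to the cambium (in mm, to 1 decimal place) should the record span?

259.2 mm

After corrections the count is 479 + 10 = 489 growth rings.
489 years at 0.53 mm/year gives 0.53 × 489 = 259.2 mm.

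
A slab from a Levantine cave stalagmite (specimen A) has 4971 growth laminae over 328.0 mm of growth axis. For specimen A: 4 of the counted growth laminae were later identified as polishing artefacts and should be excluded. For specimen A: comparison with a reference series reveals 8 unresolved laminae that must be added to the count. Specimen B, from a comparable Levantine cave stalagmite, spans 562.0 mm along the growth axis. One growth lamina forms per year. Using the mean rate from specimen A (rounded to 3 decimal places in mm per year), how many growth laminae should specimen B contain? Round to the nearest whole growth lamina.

8515 growth laminae

Specimen A: after corrections the count is 4971 − 4 + 8 = 4975 growth laminae.
A: Mean rate = 328.0 mm / 4975 years ≈ 0.066 mm per year.
B spans 562.0 / 0.066 = 8515.15 years ≈ 8515 growth laminae.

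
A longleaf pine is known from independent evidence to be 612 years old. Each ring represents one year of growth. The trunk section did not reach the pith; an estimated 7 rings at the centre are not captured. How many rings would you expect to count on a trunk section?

605 rings

Expected rings over 612 years: 612.
612 − 7 missed = 605 rings expected in the prepared section.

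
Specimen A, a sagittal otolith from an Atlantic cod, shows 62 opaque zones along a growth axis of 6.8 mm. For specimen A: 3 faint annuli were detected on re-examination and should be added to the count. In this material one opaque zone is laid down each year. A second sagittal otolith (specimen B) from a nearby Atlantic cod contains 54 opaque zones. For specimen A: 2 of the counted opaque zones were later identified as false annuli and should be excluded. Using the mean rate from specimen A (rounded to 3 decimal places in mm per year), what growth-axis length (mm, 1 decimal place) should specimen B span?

5.8 mm

Specimen A: correcting the raw count gives 62 − 2 + 3 = 63 true opaque zones.
A: Mean rate = 6.8 mm / 63 years ≈ 0.108 mm per year.
For B, 0.108 mm/year × 54 years = 5.8 mm.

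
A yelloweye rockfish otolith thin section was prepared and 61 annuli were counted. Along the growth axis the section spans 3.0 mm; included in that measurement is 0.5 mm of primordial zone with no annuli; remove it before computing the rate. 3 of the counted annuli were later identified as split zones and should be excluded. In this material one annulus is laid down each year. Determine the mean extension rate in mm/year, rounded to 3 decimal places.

0.043 mm/year

Correcting the raw count gives 61 − 3 = 58 true annuli.
Net length = 3.0 − 0.5 = 2.5 mm.
Extension rate ≈ 2.5 / 58 = 0.043 mm/year.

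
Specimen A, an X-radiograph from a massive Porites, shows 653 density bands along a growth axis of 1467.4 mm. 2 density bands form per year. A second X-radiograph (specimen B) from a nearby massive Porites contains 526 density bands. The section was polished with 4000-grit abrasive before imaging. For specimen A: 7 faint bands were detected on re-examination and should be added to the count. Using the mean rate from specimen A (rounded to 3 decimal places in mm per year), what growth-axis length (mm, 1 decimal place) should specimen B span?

1169.6 mm

Specimen A: after corrections the count is 653 + 7 = 660 density bands.
Specimen A: 660 density bands at 2 per year is 660 / 2 = 330 years.
A: Extension rate ≈ 1467.4 / 330 = 4.447 mm/year.
Specimen B: 526 density bands at 2 per year is 526 / 2 = 263 years. For B, 4.447 mm/year × 263 years = 1169.6 mm.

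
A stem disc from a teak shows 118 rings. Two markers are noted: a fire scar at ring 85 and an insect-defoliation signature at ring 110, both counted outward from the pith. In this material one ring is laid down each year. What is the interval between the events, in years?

25 yr

Separation: 110 − 85 = 25 rings.
That is 25 years at one ring per year.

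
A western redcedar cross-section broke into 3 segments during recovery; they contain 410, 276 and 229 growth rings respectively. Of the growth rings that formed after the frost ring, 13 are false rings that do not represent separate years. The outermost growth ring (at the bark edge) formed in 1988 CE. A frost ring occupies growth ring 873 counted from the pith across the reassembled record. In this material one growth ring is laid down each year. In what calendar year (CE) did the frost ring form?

Total growth rings = 410 + 276 + 229 = 915.
915 − 873 = 42 growth rings lie beyond the frost ring toward the bark edge.
Removing the 13 false growth rings leaves 42 − 13 = 29 true growth rings beyond the frost ring.
1988 − 29 = 1959 CE.

1959 CE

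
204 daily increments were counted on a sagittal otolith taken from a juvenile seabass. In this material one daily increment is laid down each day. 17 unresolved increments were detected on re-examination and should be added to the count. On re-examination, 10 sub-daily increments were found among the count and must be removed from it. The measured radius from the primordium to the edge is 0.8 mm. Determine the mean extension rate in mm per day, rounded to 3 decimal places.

Correcting the raw count gives 204 − 10 + 17 = 211 true daily increments.
Mean rate = 0.8 mm / 211 days ≈ 0.004 mm per day.

0.004 mm per day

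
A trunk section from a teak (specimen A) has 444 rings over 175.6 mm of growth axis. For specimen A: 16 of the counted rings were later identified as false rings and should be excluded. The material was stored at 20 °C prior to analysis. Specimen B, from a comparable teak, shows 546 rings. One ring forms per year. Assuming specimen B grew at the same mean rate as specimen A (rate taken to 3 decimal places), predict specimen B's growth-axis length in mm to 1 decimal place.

223.9 mm

Specimen A: after corrections the count is 444 − 16 = 428 rings.
A: Extension rate ≈ 175.6 / 428 = 0.410 mm per year.
B's length ≈ 0.410 × 546 = 223.9 mm.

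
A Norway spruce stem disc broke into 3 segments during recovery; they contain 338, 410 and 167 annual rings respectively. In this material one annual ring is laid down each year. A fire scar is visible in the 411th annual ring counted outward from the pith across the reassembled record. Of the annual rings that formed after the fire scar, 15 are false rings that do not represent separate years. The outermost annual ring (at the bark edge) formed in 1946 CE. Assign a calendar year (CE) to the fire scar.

Total annual rings = 338 + 410 + 167 = 915.
Between annual ring 411 and the bark edge there are 915 − 411 = 504 annual rings.
Excluding 15 false annual rings: 504 − 15 = 489.
Counting back 489 years from 1946 CE places the fire scar in 1946 − 489 = 1457 CE.

1457 CE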